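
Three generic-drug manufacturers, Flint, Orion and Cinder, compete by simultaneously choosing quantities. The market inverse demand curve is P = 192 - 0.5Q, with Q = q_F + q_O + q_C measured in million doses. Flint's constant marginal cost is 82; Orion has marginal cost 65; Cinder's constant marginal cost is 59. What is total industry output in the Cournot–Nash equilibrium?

185

Flint's profit: π_F = (192 - 0.5Q)q_F - (82q_F). Setting ∂π_F/∂q_F = 0: 110 - q_F - (1/2)(q_O + q_C) = 0.
Orion's profit: π_O = (192 - 0.5Q)q_O - (65q_O). Setting ∂π_O/∂q_O = 0: 127 - q_O - (1/2)(q_F + q_C) = 0.
Cinder's first-order condition: 133 - q_C - (1/2)(q_F + q_O) = 0.
Adding the 3 conditions: 370 − Q − Q = 0, i.e. Q = 185.
Back-substituting: q_F = (110 − 185/2)/(1/2) = 35, q_O = (127 − 185/2)/(1/2) = 69, q_C = (133 − 185/2)/(1/2) = 81.
Total output Q = 35 + 69 + 81 = 185.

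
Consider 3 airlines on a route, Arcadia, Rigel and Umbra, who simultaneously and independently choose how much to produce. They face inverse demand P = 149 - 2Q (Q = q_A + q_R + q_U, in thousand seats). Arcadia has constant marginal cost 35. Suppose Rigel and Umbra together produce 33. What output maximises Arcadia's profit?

12

With rivals' combined output fixed at 33, Arcadia's profit is π_A = (149 - 2·33 - 2q_A)q_A - (35q_A) = (83 - 2q_A)q_A - (35q_A).
∂π_A/∂q_A = 48 - 4q_A = 0, so q_A = 12.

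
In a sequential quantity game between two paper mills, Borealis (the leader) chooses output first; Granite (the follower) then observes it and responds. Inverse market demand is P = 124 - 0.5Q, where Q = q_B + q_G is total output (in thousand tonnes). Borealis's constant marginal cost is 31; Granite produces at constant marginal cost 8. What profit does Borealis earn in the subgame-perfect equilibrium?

1225

Solve by backward induction. Given q_B, the follower Granite maximises π_G = (124 - (1/2)q_B - (1/2)q_G)q_G - 8q_G.
∂π_G/∂q_G = 116 - (1/2)q_B - q_G = 0 gives the reaction function q_G = (116 - (1/2)q_B).
Borealis substitutes q_G(q_B) into its own profit: π_B = q_B(124 - (1/2)q_B - (116 - (1/2)q_B)/2) - 31q_B = (66 - (1/4)q_B)q_B - 31q_B.
Leader FOC: 35 - (1/2)q_B = 0, so q_B = 70.
Then q_G = (116 - (1/2)·70) = 81.
Price P = 124 - (1/2)·151 = 97/2.
Borealis's profit: (97/2 - 31)·70 = 1225.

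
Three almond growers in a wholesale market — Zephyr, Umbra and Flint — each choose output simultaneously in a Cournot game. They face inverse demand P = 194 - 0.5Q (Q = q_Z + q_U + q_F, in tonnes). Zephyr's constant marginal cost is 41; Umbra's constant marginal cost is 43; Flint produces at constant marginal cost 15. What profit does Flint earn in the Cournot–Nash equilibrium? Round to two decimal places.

Zephyr's profit: π_Z = (194 - 0.5Q)q_Z - (41q_Z). Setting ∂π_Z/∂q_Z = 0: 153 - q_Z - (1/2)(q_U + q_F) = 0.
Umbra's first-order condition: 151 - q_U - (1/2)(q_Z + q_F) = 0.
Flint's profit: π_F = (194 - 0.5Q)q_F - (15q_F). Setting ∂π_F/∂q_F = 0: 179 - q_F - (1/2)(q_Z + q_U) = 0.
Adding the 3 first-order conditions: 483 − 2Q = 0, so Q = 483/2.
Back-substituting: q_Z = (153 − 483/4)/(1/2) = 129/2, q_U = (151 − 483/4)/(1/2) = 121/2, q_F = (179 − 483/4)/(1/2) = 233/2.
Price P = 194 - (1/2)·(483/2) = 293/4.
Flint's profit: (293/4 - 15)·(233/2) = 6786.1250.

6786.13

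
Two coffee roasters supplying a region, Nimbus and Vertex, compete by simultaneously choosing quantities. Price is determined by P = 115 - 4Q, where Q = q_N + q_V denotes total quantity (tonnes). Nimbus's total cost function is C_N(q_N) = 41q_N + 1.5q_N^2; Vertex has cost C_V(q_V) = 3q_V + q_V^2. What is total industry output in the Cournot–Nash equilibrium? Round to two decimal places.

13.06

Nimbus's profit: π_N = (115 - 4Q)q_N - (41q_N + (3/2)q_N²). Setting ∂π_N/∂q_N = 0: 74 - 11q_N - 4(q_V) = 0.
Vertex's first-order condition: 112 - 10q_V - 4(q_N) = 0.
So q_N = (74 - 4q_V)/11 and q_V = (112 - 4q_N)/10.
Substituting one into the other gives q_N = 146/47 and q_V = 468/47.
Total output Q = 146/47 + 468/47 = 614/47.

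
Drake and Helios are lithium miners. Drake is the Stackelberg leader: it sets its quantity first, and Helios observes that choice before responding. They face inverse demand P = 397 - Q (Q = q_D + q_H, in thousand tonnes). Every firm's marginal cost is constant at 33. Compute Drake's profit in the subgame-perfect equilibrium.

16562

Solve by backward induction. Given q_D, the follower Helios maximises π_H = (397 - q_D - q_H)q_H - 33q_H.
Setting the follower's marginal profit to zero, 364 - q_D - 2q_H = 0, i.e. q_H = (364 - q_D)/2.
Drake substitutes q_H(q_D) into its own profit: π_D = q_D(397 - q_D - (364 - q_D)/2) - 33q_D = (215 - (1/2)q_D)q_D - 33q_D.
The leader's first-order condition 182 - q_D = 0 yields q_D = 182.
Then q_H = (364 - 182)/2 = 91.
Price P = 397 - 273 = 124.
Drake's profit: (124 - 33)·182 = 16562.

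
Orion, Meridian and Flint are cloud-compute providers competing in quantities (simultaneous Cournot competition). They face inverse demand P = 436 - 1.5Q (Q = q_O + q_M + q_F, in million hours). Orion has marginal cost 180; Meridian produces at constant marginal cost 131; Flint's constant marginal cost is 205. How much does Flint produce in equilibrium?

22

Orion's profit: π_O = (436 - 1.5Q)q_O - (180q_O). Setting ∂π_O/∂q_O = 0: 256 - 3q_O - (3/2)(q_M + q_F) = 0.
Meridian's first-order condition: 305 - 3q_M - (3/2)(q_O + q_F) = 0.
Flint's first-order condition: 231 - 3q_F - (3/2)(q_O + q_M) = 0.
Adding the 3 first-order conditions: 792 − 6Q = 0, so Q = 132.
Back-substituting: q_O = (256 − 198)/(3/2) = 116/3, q_M = (305 − 198)/(3/2) = 214/3, q_F = (231 − 198)/(3/2) = 22.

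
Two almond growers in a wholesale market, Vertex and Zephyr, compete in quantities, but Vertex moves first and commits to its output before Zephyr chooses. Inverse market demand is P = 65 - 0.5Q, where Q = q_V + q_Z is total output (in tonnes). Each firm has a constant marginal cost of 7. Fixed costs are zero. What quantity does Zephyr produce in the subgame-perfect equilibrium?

29

Solve by backward induction. Given q_V, the follower Zephyr maximises π_Z = (65 - (1/2)q_V - (1/2)q_Z)q_Z - 7q_Z.
Follower FOC: 58 - (1/2)q_V - q_Z = 0, so q_Z(q_V) = (58 - (1/2)q_V).
Vertex substitutes q_Z(q_V) into its own profit: π_V = q_V(65 - (1/2)q_V - (58 - (1/2)q_V)/2) - 7q_V = (36 - (1/4)q_V)q_V - 7q_V.
The leader's first-order condition 29 - (1/2)q_V = 0 yields q_V = 58.
Then q_Z = (58 - (1/2)·58) = 29.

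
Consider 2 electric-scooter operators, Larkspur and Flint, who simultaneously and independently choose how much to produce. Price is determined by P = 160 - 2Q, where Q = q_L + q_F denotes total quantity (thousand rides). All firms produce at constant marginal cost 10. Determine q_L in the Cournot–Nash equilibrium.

25

Each firm earns π_i = (160 - 2Q)q_i - 10q_i.
Setting ∂π_i/∂q_i = 0 with rivals' quantities fixed: 150 - 4q_i - 2q_j = 0.
With identical firms every q_j equals q_i, so q_j = q_i and 150 = 6q_i, giving q_i = 25.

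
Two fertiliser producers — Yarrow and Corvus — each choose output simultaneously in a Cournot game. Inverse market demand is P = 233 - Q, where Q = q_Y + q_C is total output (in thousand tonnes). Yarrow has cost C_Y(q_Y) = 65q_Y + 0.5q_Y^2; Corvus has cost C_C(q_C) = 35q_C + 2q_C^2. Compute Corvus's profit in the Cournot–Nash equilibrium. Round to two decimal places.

1883.83

Yarrow's profit: π_Y = (233 - Q)q_Y - (65q_Y + (1/2)q_Y²). Setting ∂π_Y/∂q_Y = 0: 168 - 3q_Y - (q_C) = 0.
Corvus's first-order condition: 198 - 6q_C - (q_Y) = 0.
So q_Y = (168 - q_C)/3 and q_C = (198 - q_Y)/6.
Solving the pair: q_Y = 810/17, q_C = 426/17.
Price P = 233 - 1236/17 = 160.2941.
Corvus's profit: 160.2941·(426/17) - 35·(426/17) - 2(426/17)² = 1883.8339.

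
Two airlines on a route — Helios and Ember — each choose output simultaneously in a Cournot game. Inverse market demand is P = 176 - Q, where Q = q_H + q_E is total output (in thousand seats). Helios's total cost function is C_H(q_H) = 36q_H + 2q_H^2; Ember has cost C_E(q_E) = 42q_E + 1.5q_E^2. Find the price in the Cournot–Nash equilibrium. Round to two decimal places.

Helios's profit: π_H = (176 - Q)q_H - (36q_H + 2q_H²). Setting ∂π_H/∂q_H = 0: 140 - 6q_H - (q_E) = 0.
Ember's profit: π_E = (176 - Q)q_E - (42q_E + (3/2)q_E²). Setting ∂π_E/∂q_E = 0: 134 - 5q_E - (q_H) = 0.
So q_H = (140 - q_E)/6 and q_E = (134 - q_H)/5.
Substituting one into the other gives q_H = 566/29 and q_E = 664/29.
Total output Q = 1230/29, so price P = 176 - 1230/29 = 133.5862.

133.59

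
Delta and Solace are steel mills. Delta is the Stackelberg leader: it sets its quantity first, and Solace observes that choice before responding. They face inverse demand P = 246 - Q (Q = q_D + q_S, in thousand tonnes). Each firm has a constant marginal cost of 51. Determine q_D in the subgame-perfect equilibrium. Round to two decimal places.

The follower Solace best-responds to any q_D: π_S = (246 - Q)q_S - 51q_S.
Setting the follower's marginal profit to zero, 195 - q_D - 2q_S = 0, i.e. q_S = (195 - q_D)/2.
Delta substitutes q_S(q_D) into its own profit: π_D = q_D(246 - q_D - (195 - q_D)/2) - 51q_D = (297/2 - (1/2)q_D)q_D - 51q_D.
The leader's first-order condition 195/2 - q_D = 0 yields q_D = 195/2.
Then q_S = (195 - 195/2)/2 = 195/4.

97.50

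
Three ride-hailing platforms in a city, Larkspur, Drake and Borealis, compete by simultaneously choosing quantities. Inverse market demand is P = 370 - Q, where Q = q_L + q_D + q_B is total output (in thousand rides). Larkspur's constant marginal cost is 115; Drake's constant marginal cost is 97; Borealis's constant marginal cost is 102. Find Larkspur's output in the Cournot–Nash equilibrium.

Larkspur's profit: π_L = (370 - Q)q_L - (115q_L). Setting ∂π_L/∂q_L = 0: 255 - 2q_L - (q_D + q_B) = 0.
Drake's first-order condition: 273 - 2q_D - (q_L + q_B) = 0.
Borealis's first-order condition: 268 - 2q_B - (q_L + q_D) = 0.
Adding the 3 first-order conditions: 796 − 4Q = 0, so Q = 199.
Back-substituting: q_L = (255 − 199) = 56, q_D = (273 − 199) = 74, q_B = (268 − 199) = 69.

56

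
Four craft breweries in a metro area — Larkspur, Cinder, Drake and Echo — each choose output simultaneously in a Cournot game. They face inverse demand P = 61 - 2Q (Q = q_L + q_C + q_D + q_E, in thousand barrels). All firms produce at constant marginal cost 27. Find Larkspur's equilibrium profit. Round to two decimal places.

23.12

A representative firm's profit is π_i = q_i(61 - 2Q) - 27q_i.
Setting ∂π_i/∂q_i = 0 with rivals' quantities fixed: 34 - 4q_i - 2·Σ_{j≠i} q_j = 0.
With identical firms every q_j equals q_i, so Σ_{j≠i} q_j = 3q_i and 34 = 10q_i, giving q_i = 17/5.
Price P = 61 - 2·(68/5) = 169/5.
Larkspur's profit: (169/5 - 27)·(17/5) = 578/25.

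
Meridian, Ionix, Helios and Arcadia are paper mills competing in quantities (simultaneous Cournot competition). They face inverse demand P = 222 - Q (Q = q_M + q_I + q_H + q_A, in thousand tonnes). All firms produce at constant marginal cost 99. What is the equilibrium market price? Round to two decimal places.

123.60

Each firm earns π_i = (222 - Q)q_i - 99q_i.
First-order condition (treating rivals' output as given): 123 - 2q_i - Σ_{j≠i} q_j = 0.
By symmetry each firm produces the same amount; substituting Σ_{j≠i} q_j = 3q_i yields q_i = 123/5.
Total output Q = 492/5, so price P = 222 - 492/5 = 618/5.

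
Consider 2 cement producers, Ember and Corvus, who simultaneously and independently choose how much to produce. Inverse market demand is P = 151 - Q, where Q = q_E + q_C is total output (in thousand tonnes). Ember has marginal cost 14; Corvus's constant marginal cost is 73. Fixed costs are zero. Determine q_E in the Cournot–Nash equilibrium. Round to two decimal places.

65.33

Ember's profit: π_E = (151 - Q)q_E - (14q_E). Setting ∂π_E/∂q_E = 0: 137 - 2q_E - (q_C) = 0.
Corvus's first-order condition: 78 - 2q_C - (q_E) = 0.
So q_E = (137 - q_C)/2 and q_C = (78 - q_E)/2.
Solving the pair: q_E = 196/3, q_C = 19/3.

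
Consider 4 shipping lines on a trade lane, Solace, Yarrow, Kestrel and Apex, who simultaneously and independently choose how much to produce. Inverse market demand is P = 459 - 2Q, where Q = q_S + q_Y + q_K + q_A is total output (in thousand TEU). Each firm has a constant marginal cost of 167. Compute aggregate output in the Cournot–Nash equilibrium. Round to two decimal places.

Each firm earns π_i = (459 - 2Q)q_i - 167q_i.
Setting ∂π_i/∂q_i = 0 with rivals' quantities fixed: 292 - 4q_i - 2·Σ_{j≠i} q_j = 0.
With identical firms every q_j equals q_i, so Σ_{j≠i} q_j = 3q_i and 292 = 10q_i, giving q_i = 146/5.
Total output Q = 146/5 + 146/5 + 146/5 + 146/5 = 584/5.

116.80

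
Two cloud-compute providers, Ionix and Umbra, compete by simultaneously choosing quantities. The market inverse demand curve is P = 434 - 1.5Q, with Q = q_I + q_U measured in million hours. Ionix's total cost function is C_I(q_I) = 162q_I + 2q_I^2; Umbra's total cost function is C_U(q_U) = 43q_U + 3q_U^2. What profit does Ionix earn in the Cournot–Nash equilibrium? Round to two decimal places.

Ionix's profit: π_I = (434 - 1.5Q)q_I - (162q_I + 2q_I²). Setting ∂π_I/∂q_I = 0: 272 - 7q_I - (3/2)(q_U) = 0.
Umbra's profit: π_U = (434 - 1.5Q)q_U - (43q_U + 3q_U²). Setting ∂π_U/∂q_U = 0: 391 - 9q_U - (3/2)(q_I) = 0.
Best responses: q_I = (272 - (3/2)q_U)/7, q_U = (391 - (3/2)q_I)/9.
Solving the pair: q_I = 30.6420, q_U = 38.3374.
Price P = 434 - (3/2)·68.9794 = 330.5309.
Ionix's profit: 330.5309·30.6420 - 162·30.6420 - 2·30.6420² = 3286.2573.

3286.26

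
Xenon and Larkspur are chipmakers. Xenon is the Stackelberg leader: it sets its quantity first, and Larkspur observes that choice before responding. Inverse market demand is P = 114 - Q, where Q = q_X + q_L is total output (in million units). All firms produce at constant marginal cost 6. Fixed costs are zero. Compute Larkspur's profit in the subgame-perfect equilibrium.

The follower Larkspur best-responds to any q_X: π_L = (114 - Q)q_L - 6q_L.
∂π_L/∂q_L = 108 - q_X - 2q_L = 0 gives the reaction function q_L = (108 - q_X)/2.
The leader anticipates this reaction. Substituting into P = 114 - Q gives P = 60 - (1/2)q_X, so π_X = (60 - (1/2)q_X)q_X - 6q_X.
Leader FOC: 54 - q_X = 0, so q_X = 54.
Then q_L = (108 - 54)/2 = 27.
Price P = 114 - 81 = 33.
Larkspur's profit: (33 - 6)·27 = 729.

729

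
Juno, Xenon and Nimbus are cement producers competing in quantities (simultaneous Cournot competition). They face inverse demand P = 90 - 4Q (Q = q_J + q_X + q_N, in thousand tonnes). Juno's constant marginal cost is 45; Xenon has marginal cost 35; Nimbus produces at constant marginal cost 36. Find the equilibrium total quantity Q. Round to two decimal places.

9.63

Juno's profit: π_J = (90 - 4Q)q_J - (45q_J). Setting ∂π_J/∂q_J = 0: 45 - 8q_J - 4(q_X + q_N) = 0.
Xenon's first-order condition: 55 - 8q_X - 4(q_J + q_N) = 0.
Nimbus's profit: π_N = (90 - 4Q)q_N - (36q_N). Setting ∂π_N/∂q_N = 0: 54 - 8q_N - 4(q_J + q_X) = 0.
Summing all 3 equations gives 154 − 16Q = 0, hence Q = 77/8.
Back-substituting: q_J = (45 − 77/2)/4 = 13/8, q_X = (55 − 77/2)/4 = 33/8, q_N = (54 − 77/2)/4 = 31/8.
Total output Q = 13/8 + 33/8 + 31/8 = 77/8.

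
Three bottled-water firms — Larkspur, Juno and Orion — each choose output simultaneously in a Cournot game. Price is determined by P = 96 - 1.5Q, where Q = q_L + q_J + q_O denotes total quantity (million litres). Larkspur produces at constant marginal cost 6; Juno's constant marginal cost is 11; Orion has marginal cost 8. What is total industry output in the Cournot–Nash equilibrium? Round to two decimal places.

Larkspur's profit: π_L = (96 - 1.5Q)q_L - (6q_L). Setting ∂π_L/∂q_L = 0: 90 - 3q_L - (3/2)(q_J + q_O) = 0.
Juno's profit: π_J = (96 - 1.5Q)q_J - (11q_J). Setting ∂π_J/∂q_J = 0: 85 - 3q_J - (3/2)(q_L + q_O) = 0.
Orion's profit: π_O = (96 - 1.5Q)q_O - (8q_O). Setting ∂π_O/∂q_O = 0: 88 - 3q_O - (3/2)(q_L + q_J) = 0.
Adding the 3 conditions: 263 − 3Q − 3Q = 0, i.e. Q = 263/6.
Back-substituting: q_L = (90 − 263/4)/(3/2) = 97/6, q_J = (85 − 263/4)/(3/2) = 77/6, q_O = (88 − 263/4)/(3/2) = 89/6.
Total output Q = 97/6 + 77/6 + 89/6 = 263/6.

43.83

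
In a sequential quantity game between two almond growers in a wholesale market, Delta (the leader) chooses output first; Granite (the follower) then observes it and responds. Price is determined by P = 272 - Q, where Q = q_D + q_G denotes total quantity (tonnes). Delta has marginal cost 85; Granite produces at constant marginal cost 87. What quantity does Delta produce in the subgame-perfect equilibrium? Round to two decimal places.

Solve by backward induction. Given q_D, the follower Granite maximises π_G = (272 - q_D - q_G)q_G - 87q_G.
Setting the follower's marginal profit to zero, 185 - q_D - 2q_G = 0, i.e. q_G = (185 - q_D)/2.
Delta substitutes q_G(q_D) into its own profit: π_D = q_D(272 - q_D - (185 - q_D)/2) - 85q_D = (359/2 - (1/2)q_D)q_D - 85q_D.
Maximising: ∂π_D/∂q_D = 189/2 - q_D = 0, giving q_D = 189/2.
Then q_G = (185 - 189/2)/2 = 181/4.

94.50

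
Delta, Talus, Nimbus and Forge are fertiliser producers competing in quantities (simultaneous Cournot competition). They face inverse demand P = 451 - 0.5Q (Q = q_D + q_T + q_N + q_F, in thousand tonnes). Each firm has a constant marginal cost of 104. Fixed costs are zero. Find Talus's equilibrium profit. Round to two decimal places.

Each firm earns π_i = (451 - 0.5Q)q_i - 104q_i.
First-order condition (treating rivals' output as given): 347 - q_i - (1/2)·Σ_{j≠i} q_j = 0.
With identical firms every q_j equals q_i, so Σ_{j≠i} q_j = 3q_i and 347 = (5/2)q_i, giving q_i = 694/5.
Price P = 451 - (1/2)·555.2000 = 867/5.
Talus's profit: (867/5 - 104)·(694/5) = 9632.7200.

9632.72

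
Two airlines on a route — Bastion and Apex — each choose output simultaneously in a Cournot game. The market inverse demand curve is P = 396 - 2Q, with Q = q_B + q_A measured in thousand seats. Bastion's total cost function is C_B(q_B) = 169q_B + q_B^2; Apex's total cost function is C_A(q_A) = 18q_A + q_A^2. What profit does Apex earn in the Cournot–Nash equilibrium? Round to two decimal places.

Bastion's profit: π_B = (396 - 2Q)q_B - (169q_B + q_B²). Setting ∂π_B/∂q_B = 0: 227 - 6q_B - 2(q_A) = 0.
Apex's profit: π_A = (396 - 2Q)q_A - (18q_A + q_A²). Setting ∂π_A/∂q_A = 0: 378 - 6q_A - 2(q_B) = 0.
So q_B = (227 - 2q_A)/6 and q_A = (378 - 2q_B)/6.
Solving the pair: q_B = 303/16, q_A = 907/16.
Price P = 396 - 2·(605/8) = 979/4.
Apex's profit: (979/4)·(907/16) - 18·(907/16) - (907/16)² = 9640.4180.

9640.42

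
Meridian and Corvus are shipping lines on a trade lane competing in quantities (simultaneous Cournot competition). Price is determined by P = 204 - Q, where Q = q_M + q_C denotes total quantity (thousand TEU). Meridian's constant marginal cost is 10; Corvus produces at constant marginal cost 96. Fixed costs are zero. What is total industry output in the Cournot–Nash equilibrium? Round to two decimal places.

100.67

Meridian's profit: π_M = (204 - Q)q_M - (10q_M). Setting ∂π_M/∂q_M = 0: 194 - 2q_M - (q_C) = 0.
Corvus's profit: π_C = (204 - Q)q_C - (96q_C). Setting ∂π_C/∂q_C = 0: 108 - 2q_C - (q_M) = 0.
Rearranging gives the reaction functions q_M = (194 - q_C)/2 and q_C = (108 - q_M)/2.
Solving the pair: q_M = 280/3, q_C = 22/3.
Total output Q = 280/3 + 22/3 = 302/3.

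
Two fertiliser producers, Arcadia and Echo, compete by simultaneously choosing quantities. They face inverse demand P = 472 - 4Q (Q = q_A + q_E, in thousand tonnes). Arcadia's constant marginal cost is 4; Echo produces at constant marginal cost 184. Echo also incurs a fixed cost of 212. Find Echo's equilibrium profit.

Arcadia's profit: π_A = (472 - 4Q)q_A - (4q_A). Setting ∂π_A/∂q_A = 0: 468 - 8q_A - 4(q_E) = 0.
Echo's profit: π_E = (472 - 4Q)q_E - (184q_E). Setting ∂π_E/∂q_E = 0: 288 - 8q_E - 4(q_A) = 0.
Rearranging gives the reaction functions q_A = (468 - 4q_E)/8 and q_E = (288 - 4q_A)/8.
Solving the pair: q_A = 54, q_E = 9.
Price P = 472 - 4·63 = 220.
Echo's profit: (220 - 184)·9 - 212 = 112.

112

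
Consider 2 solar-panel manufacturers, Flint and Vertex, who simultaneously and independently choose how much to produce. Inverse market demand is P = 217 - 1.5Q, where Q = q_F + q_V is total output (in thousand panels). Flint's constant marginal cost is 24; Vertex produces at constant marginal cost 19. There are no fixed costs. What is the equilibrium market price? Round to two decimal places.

86.67

Flint's profit: π_F = (217 - 1.5Q)q_F - (24q_F). Setting ∂π_F/∂q_F = 0: 193 - 3q_F - (3/2)(q_V) = 0.
Vertex's first-order condition: 198 - 3q_V - (3/2)(q_F) = 0.
So q_F = (193 - (3/2)q_V)/3 and q_V = (198 - (3/2)q_F)/3.
Solving the pair: q_F = 376/9, q_V = 406/9.
Total output Q = 782/9, so price P = 217 - (3/2)·(782/9) = 260/3.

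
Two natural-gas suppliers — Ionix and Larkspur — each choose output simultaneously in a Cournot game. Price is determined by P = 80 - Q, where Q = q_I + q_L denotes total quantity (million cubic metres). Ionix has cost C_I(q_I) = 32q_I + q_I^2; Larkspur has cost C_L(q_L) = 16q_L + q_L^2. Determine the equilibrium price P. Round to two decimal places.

57.60

Ionix's profit: π_I = (80 - Q)q_I - (32q_I + q_I²). Setting ∂π_I/∂q_I = 0: 48 - 4q_I - (q_L) = 0.
Larkspur's profit: π_L = (80 - Q)q_L - (16q_L + q_L²). Setting ∂π_L/∂q_L = 0: 64 - 4q_L - (q_I) = 0.
Best responses: q_I = (48 - q_L)/4, q_L = (64 - q_I)/4.
Solving the pair: q_I = 128/15, q_L = 208/15.
Total output Q = 112/5, so price P = 80 - 112/5 = 288/5.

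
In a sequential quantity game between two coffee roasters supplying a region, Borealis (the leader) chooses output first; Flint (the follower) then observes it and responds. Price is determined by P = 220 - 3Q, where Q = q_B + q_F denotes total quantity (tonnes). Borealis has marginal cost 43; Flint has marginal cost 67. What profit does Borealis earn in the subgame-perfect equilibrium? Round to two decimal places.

1683.38

The follower Flint best-responds to any q_B: π_F = (220 - 3Q)q_F - 67q_F.
Follower FOC: 153 - 3q_B - 6q_F = 0, so q_F(q_B) = (153 - 3q_B)/6.
Borealis substitutes q_F(q_B) into its own profit: π_B = q_B(220 - 3q_B - (153 - 3q_B)/2) - 43q_B = (287/2 - (3/2)q_B)q_B - 43q_B.
Leader FOC: 201/2 - 3q_B = 0, so q_B = 67/2.
Then q_F = (153 - 3·(67/2))/6 = 35/4.
Price P = 220 - 3·(169/4) = 373/4.
Borealis's profit: (373/4 - 43)·(67/2) = 1683.3750.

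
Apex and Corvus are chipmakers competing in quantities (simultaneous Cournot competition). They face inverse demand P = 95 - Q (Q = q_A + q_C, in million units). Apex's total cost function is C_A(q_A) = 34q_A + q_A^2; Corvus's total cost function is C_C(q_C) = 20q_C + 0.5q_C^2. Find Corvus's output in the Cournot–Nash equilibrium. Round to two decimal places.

Apex's profit: π_A = (95 - Q)q_A - (34q_A + q_A²). Setting ∂π_A/∂q_A = 0: 61 - 4q_A - (q_C) = 0.
Corvus's first-order condition: 75 - 3q_C - (q_A) = 0.
So q_A = (61 - q_C)/4 and q_C = (75 - q_A)/3.
Solving the pair: q_A = 108/11, q_C = 239/11.

21.73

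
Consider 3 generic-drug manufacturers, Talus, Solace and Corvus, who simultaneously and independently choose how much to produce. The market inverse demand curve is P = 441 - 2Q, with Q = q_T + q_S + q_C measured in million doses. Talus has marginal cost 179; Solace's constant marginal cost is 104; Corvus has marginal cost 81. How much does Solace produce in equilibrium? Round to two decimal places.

Talus's profit: π_T = (441 - 2Q)q_T - (179q_T). Setting ∂π_T/∂q_T = 0: 262 - 4q_T - 2(q_S + q_C) = 0.
Solace's first-order condition: 337 - 4q_S - 2(q_T + q_C) = 0.
Corvus's profit: π_C = (441 - 2Q)q_C - (81q_C). Setting ∂π_C/∂q_C = 0: 360 - 4q_C - 2(q_T + q_S) = 0.
Summing all 3 equations gives 959 − 8Q = 0, hence Q = 959/8.
Back-substituting: q_T = (262 − 959/4)/2 = 89/8, q_S = (337 − 959/4)/2 = 389/8, q_C = (360 − 959/4)/2 = 481/8.

48.63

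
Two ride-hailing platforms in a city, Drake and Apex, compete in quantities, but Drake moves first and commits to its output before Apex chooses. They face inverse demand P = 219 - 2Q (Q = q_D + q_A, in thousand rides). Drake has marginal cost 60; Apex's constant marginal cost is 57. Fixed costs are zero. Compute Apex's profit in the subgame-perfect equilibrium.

Solve by backward induction. Given q_D, the follower Apex maximises π_A = (219 - 2q_D - 2q_A)q_A - 57q_A.
Follower FOC: 162 - 2q_D - 4q_A = 0, so q_A(q_D) = (162 - 2q_D)/4.
The leader anticipates this reaction. Substituting into P = 219 - 2Q gives P = 138 - q_D, so π_D = (138 - q_D)q_D - 60q_D.
Maximising: ∂π_D/∂q_D = 78 - 2q_D = 0, giving q_D = 39.
Then q_A = (162 - 2·39)/4 = 21.
Price P = 219 - 2·60 = 99.
Apex's profit: (99 - 57)·21 = 882.

882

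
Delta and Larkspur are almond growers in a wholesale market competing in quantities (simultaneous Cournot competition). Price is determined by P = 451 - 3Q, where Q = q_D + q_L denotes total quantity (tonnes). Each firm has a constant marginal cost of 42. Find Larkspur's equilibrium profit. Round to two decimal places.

6195.59

A representative firm's profit is π_i = q_i(451 - 3Q) - 42q_i.
Setting ∂π_i/∂q_i = 0 with rivals' quantities fixed: 409 - 6q_i - 3q_j = 0.
By symmetry each firm produces the same amount; substituting q_j = q_i yields q_i = 409/9.
Price P = 451 - 3·(818/9) = 535/3.
Larkspur's profit: (535/3 - 42)·(409/9) = 6195.5926.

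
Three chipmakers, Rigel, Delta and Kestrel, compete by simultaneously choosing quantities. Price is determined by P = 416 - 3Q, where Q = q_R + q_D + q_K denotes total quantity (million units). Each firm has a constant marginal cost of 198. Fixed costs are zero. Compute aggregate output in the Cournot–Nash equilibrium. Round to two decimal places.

A representative firm's profit is π_i = q_i(416 - 3Q) - 198q_i.
First-order condition (treating rivals' output as given): 218 - 6q_i - 3·Σ_{j≠i} q_j = 0.
By symmetry each firm produces the same amount; substituting Σ_{j≠i} q_j = 2q_i yields q_i = 218/12 = 109/6.
Total output Q = 109/6 + 109/6 + 109/6 = 109/2.

54.50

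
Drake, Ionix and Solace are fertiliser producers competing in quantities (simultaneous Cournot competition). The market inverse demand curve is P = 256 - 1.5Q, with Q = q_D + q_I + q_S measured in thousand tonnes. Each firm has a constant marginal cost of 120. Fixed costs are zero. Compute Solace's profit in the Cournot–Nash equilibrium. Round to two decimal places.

Each firm earns π_i = (256 - 1.5Q)q_i - 120q_i.
First-order condition (treating rivals' output as given): 136 - 3q_i - (3/2)·Σ_{j≠i} q_j = 0.
By symmetry each firm produces the same amount; substituting Σ_{j≠i} q_j = 2q_i yields q_i = 136/6 = 68/3.
Price P = 256 - (3/2)·68 = 154.
Solace's profit: (154 - 120)·(68/3) = 770.6667.

770.67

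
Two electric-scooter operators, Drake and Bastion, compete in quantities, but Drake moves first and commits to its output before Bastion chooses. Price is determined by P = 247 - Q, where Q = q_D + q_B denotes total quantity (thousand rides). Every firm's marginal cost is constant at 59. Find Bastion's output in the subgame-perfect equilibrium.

47

Solve by backward induction. Given q_D, the follower Bastion maximises π_B = (247 - q_D - q_B)q_B - 59q_B.
Follower FOC: 188 - q_D - 2q_B = 0, so q_B(q_D) = (188 - q_D)/2.
Drake substitutes q_B(q_D) into its own profit: π_D = q_D(247 - q_D - (188 - q_D)/2) - 59q_D = (153 - (1/2)q_D)q_D - 59q_D.
Leader FOC: 94 - q_D = 0, so q_D = 94.
Then q_B = (188 - 94)/2 = 47.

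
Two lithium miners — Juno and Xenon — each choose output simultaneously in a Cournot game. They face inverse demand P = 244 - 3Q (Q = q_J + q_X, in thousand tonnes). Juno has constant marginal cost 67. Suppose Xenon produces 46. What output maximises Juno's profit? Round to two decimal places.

6.50

With the rival's output fixed at 46, Juno's profit is π_J = (244 - 3·46 - 3q_J)q_J - (67q_J) = (106 - 3q_J)q_J - (67q_J).
∂π_J/∂q_J = 39 - 6q_J = 0, so q_J = 13/2.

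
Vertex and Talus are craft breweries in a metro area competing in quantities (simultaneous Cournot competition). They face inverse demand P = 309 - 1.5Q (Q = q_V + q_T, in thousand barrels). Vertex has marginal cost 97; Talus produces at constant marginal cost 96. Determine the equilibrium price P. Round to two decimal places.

Vertex's profit: π_V = (309 - 1.5Q)q_V - (97q_V). Setting ∂π_V/∂q_V = 0: 212 - 3q_V - (3/2)(q_T) = 0.
Talus's first-order condition: 213 - 3q_T - (3/2)(q_V) = 0.
Best responses: q_V = (212 - (3/2)q_T)/3, q_T = (213 - (3/2)q_V)/3.
Substituting one into the other gives q_V = 422/9 and q_T = 428/9.
Total output Q = 850/9, so price P = 309 - (3/2)·(850/9) = 502/3.

167.33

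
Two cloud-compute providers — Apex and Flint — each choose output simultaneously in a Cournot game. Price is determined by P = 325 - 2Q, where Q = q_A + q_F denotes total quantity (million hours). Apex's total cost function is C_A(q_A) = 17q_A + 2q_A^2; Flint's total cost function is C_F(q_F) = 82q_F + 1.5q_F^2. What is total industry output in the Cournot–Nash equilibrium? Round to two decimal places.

Apex's profit: π_A = (325 - 2Q)q_A - (17q_A + 2q_A²). Setting ∂π_A/∂q_A = 0: 308 - 8q_A - 2(q_F) = 0.
Flint's profit: π_F = (325 - 2Q)q_F - (82q_F + (3/2)q_F²). Setting ∂π_F/∂q_F = 0: 243 - 7q_F - 2(q_A) = 0.
So q_A = (308 - 2q_F)/8 and q_F = (243 - 2q_A)/7.
Solving the pair: q_A = 835/26, q_F = 332/13.
Total output Q = 835/26 + 332/13 = 1499/26.

57.65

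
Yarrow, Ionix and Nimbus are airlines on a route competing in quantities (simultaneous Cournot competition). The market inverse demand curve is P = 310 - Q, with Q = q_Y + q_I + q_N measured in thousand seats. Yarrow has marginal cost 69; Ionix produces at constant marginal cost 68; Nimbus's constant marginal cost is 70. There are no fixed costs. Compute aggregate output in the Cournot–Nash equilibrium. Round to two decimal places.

Yarrow's profit: π_Y = (310 - Q)q_Y - (69q_Y). Setting ∂π_Y/∂q_Y = 0: 241 - 2q_Y - (q_I + q_N) = 0.
Ionix's profit: π_I = (310 - Q)q_I - (68q_I). Setting ∂π_I/∂q_I = 0: 242 - 2q_I - (q_Y + q_N) = 0.
Nimbus's profit: π_N = (310 - Q)q_N - (70q_N). Setting ∂π_N/∂q_N = 0: 240 - 2q_N - (q_Y + q_I) = 0.
Adding the 3 first-order conditions: 723 − 4Q = 0, so Q = 723/4.
Back-substituting: q_Y = (241 − 723/4) = 241/4, q_I = (242 − 723/4) = 245/4, q_N = (240 − 723/4) = 237/4.
Total output Q = 241/4 + 245/4 + 237/4 = 723/4.

180.75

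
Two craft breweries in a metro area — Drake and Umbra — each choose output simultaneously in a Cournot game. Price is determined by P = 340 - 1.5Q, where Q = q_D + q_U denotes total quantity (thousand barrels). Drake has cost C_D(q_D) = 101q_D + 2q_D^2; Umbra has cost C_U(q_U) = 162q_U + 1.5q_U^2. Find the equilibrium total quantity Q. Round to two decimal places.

Drake's profit: π_D = (340 - 1.5Q)q_D - (101q_D + 2q_D²). Setting ∂π_D/∂q_D = 0: 239 - 7q_D - (3/2)(q_U) = 0.
Umbra's first-order condition: 178 - 6q_U - (3/2)(q_D) = 0.
Rearranging gives the reaction functions q_D = (239 - (3/2)q_U)/7 and q_U = (178 - (3/2)q_D)/6.
Substituting one into the other gives q_D = 1556/53 and q_U = 22.3270.
Total output Q = 1556/53 + 22.3270 = 51.6855.

51.69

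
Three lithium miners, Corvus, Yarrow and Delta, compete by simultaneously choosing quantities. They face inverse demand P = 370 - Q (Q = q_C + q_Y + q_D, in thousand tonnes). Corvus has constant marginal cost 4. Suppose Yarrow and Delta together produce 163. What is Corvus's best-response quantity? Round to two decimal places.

101.50

With rivals' combined output fixed at 163, Corvus's profit is π_C = (370 - 163 - q_C)q_C - (4q_C) = (207 - q_C)q_C - (4q_C).
∂π_C/∂q_C = 203 - 2q_C = 0, so q_C = 203/2.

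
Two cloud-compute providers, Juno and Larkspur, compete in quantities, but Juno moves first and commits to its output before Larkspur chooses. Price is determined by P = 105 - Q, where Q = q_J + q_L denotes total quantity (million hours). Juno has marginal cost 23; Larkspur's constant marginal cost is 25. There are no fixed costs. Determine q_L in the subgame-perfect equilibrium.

The follower Larkspur best-responds to any q_J: π_L = (105 - Q)q_L - 25q_L.
∂π_L/∂q_L = 80 - q_J - 2q_L = 0 gives the reaction function q_L = (80 - q_J)/2.
The leader anticipates this reaction. Substituting into P = 105 - Q gives P = 65 - (1/2)q_J, so π_J = (65 - (1/2)q_J)q_J - 23q_J.
The leader's first-order condition 42 - q_J = 0 yields q_J = 42.
Then q_L = (80 - 42)/2 = 19.

19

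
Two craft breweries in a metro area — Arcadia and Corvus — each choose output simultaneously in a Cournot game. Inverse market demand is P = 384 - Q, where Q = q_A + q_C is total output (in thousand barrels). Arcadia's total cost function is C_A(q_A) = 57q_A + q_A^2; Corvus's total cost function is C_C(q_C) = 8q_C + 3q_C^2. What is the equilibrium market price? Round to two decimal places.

Arcadia's profit: π_A = (384 - Q)q_A - (57q_A + q_A²). Setting ∂π_A/∂q_A = 0: 327 - 4q_A - (q_C) = 0.
Corvus's profit: π_C = (384 - Q)q_C - (8q_C + 3q_C²). Setting ∂π_C/∂q_C = 0: 376 - 8q_C - (q_A) = 0.
Rearranging gives the reaction functions q_A = (327 - q_C)/4 and q_C = (376 - q_A)/8.
Substituting one into the other gives q_A = 72.2581 and q_C = 1177/31.
Total output Q = 110.2258, so price P = 384 - 110.2258 = 273.7742.

273.77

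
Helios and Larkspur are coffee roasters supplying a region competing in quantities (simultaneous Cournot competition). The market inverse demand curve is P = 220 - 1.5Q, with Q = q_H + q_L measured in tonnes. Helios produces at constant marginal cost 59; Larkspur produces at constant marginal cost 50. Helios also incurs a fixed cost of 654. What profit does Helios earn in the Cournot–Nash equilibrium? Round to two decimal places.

Helios's profit: π_H = (220 - 1.5Q)q_H - (59q_H). Setting ∂π_H/∂q_H = 0: 161 - 3q_H - (3/2)(q_L) = 0.
Larkspur's profit: π_L = (220 - 1.5Q)q_L - (50q_L). Setting ∂π_L/∂q_L = 0: 170 - 3q_L - (3/2)(q_H) = 0.
So q_H = (161 - (3/2)q_L)/3 and q_L = (170 - (3/2)q_H)/3.
Solving the pair: q_H = 304/9, q_L = 358/9.
Price P = 220 - (3/2)·(662/9) = 329/3.
Helios's profit: (329/3 - 59)·(304/9) - 654 = 1057.4074.

1057.41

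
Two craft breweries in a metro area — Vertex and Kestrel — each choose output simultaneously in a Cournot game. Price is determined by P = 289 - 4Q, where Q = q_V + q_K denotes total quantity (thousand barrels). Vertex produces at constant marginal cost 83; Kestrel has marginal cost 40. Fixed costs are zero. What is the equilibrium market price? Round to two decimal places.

Vertex's profit: π_V = (289 - 4Q)q_V - (83q_V). Setting ∂π_V/∂q_V = 0: 206 - 8q_V - 4(q_K) = 0.
Kestrel's profit: π_K = (289 - 4Q)q_K - (40q_K). Setting ∂π_K/∂q_K = 0: 249 - 8q_K - 4(q_V) = 0.
So q_V = (206 - 4q_K)/8 and q_K = (249 - 4q_V)/8.
Substituting one into the other gives q_V = 163/12 and q_K = 73/3.
Total output Q = 455/12, so price P = 289 - 4·(455/12) = 412/3.

137.33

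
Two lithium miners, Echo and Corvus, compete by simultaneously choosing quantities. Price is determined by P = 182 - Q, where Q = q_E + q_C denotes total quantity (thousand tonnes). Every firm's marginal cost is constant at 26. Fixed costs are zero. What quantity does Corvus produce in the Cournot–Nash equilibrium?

52

Each firm earns π_i = (182 - Q)q_i - 26q_i.
First-order condition (treating rivals' output as given): 156 - 2q_i - q_j = 0.
By symmetry each firm produces the same amount; substituting q_j = q_i yields q_i = 156/3 = 52.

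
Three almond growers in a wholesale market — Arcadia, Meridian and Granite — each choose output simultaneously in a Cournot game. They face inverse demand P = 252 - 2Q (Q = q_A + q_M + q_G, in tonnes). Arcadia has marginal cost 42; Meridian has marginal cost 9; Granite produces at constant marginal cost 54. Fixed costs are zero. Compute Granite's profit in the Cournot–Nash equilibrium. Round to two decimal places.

621.28

Arcadia's profit: π_A = (252 - 2Q)q_A - (42q_A). Setting ∂π_A/∂q_A = 0: 210 - 4q_A - 2(q_M + q_G) = 0.
Meridian's profit: π_M = (252 - 2Q)q_M - (9q_M). Setting ∂π_M/∂q_M = 0: 243 - 4q_M - 2(q_A + q_G) = 0.
Granite's first-order condition: 198 - 4q_G - 2(q_A + q_M) = 0.
Summing all 3 equations gives 651 − 8Q = 0, hence Q = 651/8.
Back-substituting: q_A = (210 − 651/4)/2 = 189/8, q_M = (243 − 651/4)/2 = 321/8, q_G = (198 − 651/4)/2 = 141/8.
Price P = 252 - 2·(651/8) = 357/4.
Granite's profit: (357/4 - 54)·(141/8) = 621.2813.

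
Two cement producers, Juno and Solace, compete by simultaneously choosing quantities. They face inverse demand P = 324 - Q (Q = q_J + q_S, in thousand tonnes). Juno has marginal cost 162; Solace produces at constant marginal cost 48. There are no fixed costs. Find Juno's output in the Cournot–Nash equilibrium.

16

Juno's profit: π_J = (324 - Q)q_J - (162q_J). Setting ∂π_J/∂q_J = 0: 162 - 2q_J - (q_S) = 0.
Solace's profit: π_S = (324 - Q)q_S - (48q_S). Setting ∂π_S/∂q_S = 0: 276 - 2q_S - (q_J) = 0.
Best responses: q_J = (162 - q_S)/2, q_S = (276 - q_J)/2.
Solving the pair: q_J = 16, q_S = 130.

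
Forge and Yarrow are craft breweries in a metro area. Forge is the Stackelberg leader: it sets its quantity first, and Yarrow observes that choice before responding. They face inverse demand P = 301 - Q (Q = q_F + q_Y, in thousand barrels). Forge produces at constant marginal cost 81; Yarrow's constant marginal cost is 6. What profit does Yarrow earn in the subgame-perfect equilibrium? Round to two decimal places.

12376.56

The follower Yarrow best-responds to any q_F: π_Y = (301 - Q)q_Y - 6q_Y.
Follower FOC: 295 - q_F - 2q_Y = 0, so q_Y(q_F) = (295 - q_F)/2.
The leader anticipates this reaction. Substituting into P = 301 - Q gives P = 307/2 - (1/2)q_F, so π_F = (307/2 - (1/2)q_F)q_F - 81q_F.
Leader FOC: 145/2 - q_F = 0, so q_F = 145/2.
Then q_Y = (295 - 145/2)/2 = 445/4.
Price P = 301 - 735/4 = 469/4.
Yarrow's profit: (469/4 - 6)·(445/4) = 12376.5625.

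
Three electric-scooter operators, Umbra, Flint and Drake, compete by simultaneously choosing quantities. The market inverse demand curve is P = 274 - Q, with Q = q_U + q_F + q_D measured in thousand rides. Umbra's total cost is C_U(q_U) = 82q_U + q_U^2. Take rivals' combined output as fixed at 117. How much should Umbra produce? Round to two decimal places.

With rivals' combined output fixed at 117, Umbra's profit is π_U = (274 - 117 - q_U)q_U - (82q_U + q_U²) = (157 - q_U)q_U - (82q_U + q_U²).
∂π_U/∂q_U = 75 - 4q_U = 0, so q_U = 75/4.

18.75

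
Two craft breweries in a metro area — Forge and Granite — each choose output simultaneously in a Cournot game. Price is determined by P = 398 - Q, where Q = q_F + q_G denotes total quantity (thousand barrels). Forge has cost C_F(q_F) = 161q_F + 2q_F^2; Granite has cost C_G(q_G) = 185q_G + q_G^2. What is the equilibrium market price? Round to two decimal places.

Forge's profit: π_F = (398 - Q)q_F - (161q_F + 2q_F²). Setting ∂π_F/∂q_F = 0: 237 - 6q_F - (q_G) = 0.
Granite's profit: π_G = (398 - Q)q_G - (185q_G + q_G²). Setting ∂π_G/∂q_G = 0: 213 - 4q_G - (q_F) = 0.
Best responses: q_F = (237 - q_G)/6, q_G = (213 - q_F)/4.
Solving the pair: q_F = 735/23, q_G = 1041/23.
Total output Q = 1776/23, so price P = 398 - 1776/23 = 320.7826.

320.78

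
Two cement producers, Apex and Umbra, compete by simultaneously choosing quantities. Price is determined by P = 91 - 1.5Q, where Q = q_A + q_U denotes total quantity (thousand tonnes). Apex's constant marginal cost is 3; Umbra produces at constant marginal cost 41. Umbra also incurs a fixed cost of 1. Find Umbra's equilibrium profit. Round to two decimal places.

Apex's profit: π_A = (91 - 1.5Q)q_A - (3q_A). Setting ∂π_A/∂q_A = 0: 88 - 3q_A - (3/2)(q_U) = 0.
Umbra's first-order condition: 50 - 3q_U - (3/2)(q_A) = 0.
Rearranging gives the reaction functions q_A = (88 - (3/2)q_U)/3 and q_U = (50 - (3/2)q_A)/3.
Substituting one into the other gives q_A = 28 and q_U = 8/3.
Price P = 91 - (3/2)·(92/3) = 45.
Umbra's profit: (45 - 41)·(8/3) - 1 = 29/3.

9.67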